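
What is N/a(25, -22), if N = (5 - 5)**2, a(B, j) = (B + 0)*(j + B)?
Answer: 0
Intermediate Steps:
a(B, j) = B*(B + j)
N = 0 (N = 0**2 = 0)
N/a(25, -22) = 0/((25*(25 - 22))) = 0/((25*3)) = 0/75 = 0*(1/75) = 0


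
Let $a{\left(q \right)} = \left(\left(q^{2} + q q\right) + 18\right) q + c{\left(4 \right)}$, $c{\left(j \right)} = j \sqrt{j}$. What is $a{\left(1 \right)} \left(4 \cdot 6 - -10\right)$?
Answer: $952$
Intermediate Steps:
$c{\left(j \right)} = j^{\frac{3}{2}}$
$a{\left(q \right)} = 8 + q \left(18 + 2 q^{2}\right)$ ($a{\left(q \right)} = \left(\left(q^{2} + q q\right) + 18\right) q + 4^{\frac{3}{2}} = \left(\left(q^{2} + q^{2}\right) + 18\right) q + 8 = \left(2 q^{2} + 18\right) q + 8 = \left(18 + 2 q^{2}\right) q + 8 = q \left(18 + 2 q^{2}\right) + 8 = 8 + q \left(18 + 2 q^{2}\right)$)
$a{\left(1 \right)} \left(4 \cdot 6 - -10\right) = \left(8 + 2 \cdot 1^{3} + 18 \cdot 1\right) \left(4 \cdot 6 - -10\right) = \left(8 + 2 \cdot 1 + 18\right) \left(24 + 10\right) = \left(8 + 2 + 18\right) 34 = 28 \cdot 34 = 952$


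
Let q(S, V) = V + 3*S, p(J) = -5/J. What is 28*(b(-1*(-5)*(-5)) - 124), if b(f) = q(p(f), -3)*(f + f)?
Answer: -112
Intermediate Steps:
b(f) = 2*f*(-3 - 15/f) (b(f) = (-3 + 3*(-5/f))*(f + f) = (-3 - 15/f)*(2*f) = 2*f*(-3 - 15/f))
28*(b(-1*(-5)*(-5)) - 124) = 28*((-30 - 6*(-1*(-5))*(-5)) - 124) = 28*((-30 - 30*(-5)) - 124) = 28*((-30 - 6*(-25)) - 124) = 28*((-30 + 150) - 124) = 28*(120 - 124) = 28*(-4) = -112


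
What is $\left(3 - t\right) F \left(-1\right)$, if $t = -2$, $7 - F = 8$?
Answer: $5$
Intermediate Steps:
$F = -1$ ($F = 7 - 8 = -1$)
$\left(3 - t\right) F \left(-1\right) = \left(3 - -2\right) \left(-1\right) \left(-1\right) = \left(3 + 2\right) \left(-1\right) \left(-1\right) = 5 \left(-1\right) \left(-1\right) = \left(-5\right) \left(-1\right) = 5$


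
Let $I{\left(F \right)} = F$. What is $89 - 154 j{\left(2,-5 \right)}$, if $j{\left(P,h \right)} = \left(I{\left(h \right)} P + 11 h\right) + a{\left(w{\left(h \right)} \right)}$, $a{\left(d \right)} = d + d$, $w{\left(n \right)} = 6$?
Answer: $8251$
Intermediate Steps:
$a{\left(d \right)} = 2 d$
$j{\left(P,h \right)} = 12 + 11 h + P h$ ($j{\left(P,h \right)} = \left(h P + 11 h\right) + 2 \cdot 6 = \left(P h + 11 h\right) + 12 = \left(11 h + P h\right) + 12 = 12 + 11 h + P h$)
$89 - 154 j{\left(2,-5 \right)} = 89 - 154 \left(12 + 11 \left(-5\right) + 2 \left(-5\right)\right) = 89 - 154 \left(12 - 55 - 10\right) = 89 - -8162 = 89 + 8162 = 8251$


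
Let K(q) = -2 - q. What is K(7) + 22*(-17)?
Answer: -383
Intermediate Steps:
K(7) + 22*(-17) = (-2 - 1*7) + 22*(-17) = (-2 - 7) - 374 = -9 - 374 = -383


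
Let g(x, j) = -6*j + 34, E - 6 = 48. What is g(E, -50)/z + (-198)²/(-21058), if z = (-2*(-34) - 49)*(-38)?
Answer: -8834665/3800969 ≈ -2.3243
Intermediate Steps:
E = 54 (E = 6 + 48 = 54)
z = -722 (z = (68 - 49)*(-38) = 19*(-38) = -722)
g(x, j) = 34 - 6*j
g(E, -50)/z + (-198)²/(-21058) = (34 - 6*(-50))/(-722) + (-198)²/(-21058) = (34 + 300)*(-1/722) + 39204*(-1/21058) = 334*(-1/722) - 19602/10529 = -167/361 - 19602/10529 = -8834665/3800969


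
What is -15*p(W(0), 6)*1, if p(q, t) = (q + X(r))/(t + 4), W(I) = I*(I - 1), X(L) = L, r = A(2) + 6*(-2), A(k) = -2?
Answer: 21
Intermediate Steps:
r = -14 (r = -2 + 6*(-2) = -2 - 12 = -14)
W(I) = I*(-1 + I)
p(q, t) = (-14 + q)/(4 + t) (p(q, t) = (q - 14)/(t + 4) = (-14 + q)/(4 + t))
-15*p(W(0), 6)*1 = -15*(-14 + 0*(-1 + 0))/(4 + 6)*1 = -15*(-14 + 0*(-1))/10*1 = -3*(-14 + 0)/2*1 = -3*(-14)/2*1 = -15*(-7/5)*1 = 21*1 = 21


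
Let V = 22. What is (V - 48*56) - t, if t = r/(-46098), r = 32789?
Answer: -122864479/46098 ≈ -2665.3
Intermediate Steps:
t = -32789/46098 (t = 32789/(-46098) = 32789*(-1/46098) = -32789/46098 ≈ -0.71129)
(V - 48*56) - t = (22 - 48*56) - 1*(-32789/46098) = (22 - 2688) + 32789/46098 = -2666 + 32789/46098 = -122864479/46098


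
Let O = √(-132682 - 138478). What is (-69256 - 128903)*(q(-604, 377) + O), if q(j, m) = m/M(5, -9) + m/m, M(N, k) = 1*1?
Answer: -74904102 - 396318*I*√67790 ≈ -7.4904e+7 - 1.0319e+8*I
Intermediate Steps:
M(N, k) = 1
q(j, m) = 1 + m (q(j, m) = m/1 + m/m = m*1 + 1 = m + 1 = 1 + m)
O = 2*I*√67790 (O = √(-271160) = 2*I*√67790 ≈ 520.73*I)
(-69256 - 128903)*(q(-604, 377) + O) = (-69256 - 128903)*((1 + 377) + 2*I*√67790) = -198159*(378 + 2*I*√67790) = -74904102 - 396318*I*√67790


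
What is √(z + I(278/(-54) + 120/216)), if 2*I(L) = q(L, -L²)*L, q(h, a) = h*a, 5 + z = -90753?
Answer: I*√48350732966/729 ≈ 301.63*I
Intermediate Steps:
z = -90758 (z = -5 - 90753 = -90758)
q(h, a) = a*h
I(L) = -L⁴/2 (I(L) = (((-L²)*L)*L)/2 = ((-L³)*L)/2 = (-L⁴)/2 = -L⁴/2)
√(z + I(278/(-54) + 120/216)) = √(-90758 - (278/(-54) + 120/216)⁴/2) = √(-90758 - (278*(-1/54) + 120*(1/216))⁴/2) = √(-90758 - (-139/27 + 5/9)⁴/2) = √(-90758 - (-124/27)⁴/2) = √(-90758 - ½*236421376/531441) = √(-90758 - 118210688/531441) = √(-48350732966/531441) = I*√48350732966/729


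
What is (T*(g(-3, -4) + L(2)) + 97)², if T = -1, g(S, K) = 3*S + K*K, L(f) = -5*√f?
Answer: 8150 + 900*√2 ≈ 9422.8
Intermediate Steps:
g(S, K) = K² + 3*S (g(S, K) = 3*S + K² = K² + 3*S)
(T*(g(-3, -4) + L(2)) + 97)² = (-(((-4)² + 3*(-3)) - 5*√2) + 97)² = (-((16 - 9) - 5*√2) + 97)² = (-(7 - 5*√2) + 97)² = ((-7 + 5*√2) + 97)² = (90 + 5*√2)²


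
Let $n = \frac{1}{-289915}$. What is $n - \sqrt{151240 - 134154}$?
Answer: $- \frac{1}{289915} - \sqrt{17086} \approx -130.71$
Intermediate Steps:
$n = - \frac{1}{289915} \approx -3.4493 \cdot 10^{-6}$
$n - \sqrt{151240 - 134154} = - \frac{1}{289915} - \sqrt{151240 - 134154} = - \frac{1}{289915} - \sqrt{17086}$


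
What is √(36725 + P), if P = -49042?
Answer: I*√12317 ≈ 110.98*I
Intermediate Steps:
√(36725 + P) = √(36725 - 49042) = √(-12317) = I*√12317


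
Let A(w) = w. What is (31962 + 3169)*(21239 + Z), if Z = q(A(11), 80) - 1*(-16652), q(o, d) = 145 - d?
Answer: 1333432236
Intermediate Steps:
Z = 16717 (Z = (145 - 1*80) - 1*(-16652) = (145 - 80) + 16652 = 65 + 16652 = 16717)
(31962 + 3169)*(21239 + Z) = (31962 + 3169)*(21239 + 16717) = 35131*37956 = 1333432236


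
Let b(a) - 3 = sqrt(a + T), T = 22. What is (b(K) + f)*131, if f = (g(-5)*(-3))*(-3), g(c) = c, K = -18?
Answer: -5240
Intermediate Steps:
b(a) = 3 + sqrt(22 + a) (b(a) = 3 + sqrt(a + 22) = 3 + sqrt(22 + a))
f = -45 (f = -5*(-3)*(-3) = 15*(-3) = -45)
(b(K) + f)*131 = ((3 + sqrt(22 - 18)) - 45)*131 = ((3 + sqrt(4)) - 45)*131 = ((3 + 2) - 45)*131 = (5 - 45)*131 = -40*131 = -5240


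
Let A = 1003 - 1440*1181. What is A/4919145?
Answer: -1699637/4919145 ≈ -0.34551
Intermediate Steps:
A = -1699637 (A = 1003 - 1700640 = -1699637)
A/4919145 = -1699637/4919145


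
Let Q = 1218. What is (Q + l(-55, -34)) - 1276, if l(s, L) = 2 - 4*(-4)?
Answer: -40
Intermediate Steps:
l(s, L) = 18 (l(s, L) = 2 + 16 = 18)
(Q + l(-55, -34)) - 1276 = (1218 + 18) - 1276 = 1236 - 1276 = -40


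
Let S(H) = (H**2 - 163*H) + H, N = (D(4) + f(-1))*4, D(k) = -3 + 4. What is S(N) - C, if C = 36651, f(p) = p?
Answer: -36651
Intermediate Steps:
D(k) = 1
N = 0 (N = (1 - 1)*4 = 0*4 = 0)
S(H) = H**2 - 162*H
S(N) - C = 0*(-162 + 0) - 1*36651 = 0*(-162) - 36651 = 0 - 36651 = -36651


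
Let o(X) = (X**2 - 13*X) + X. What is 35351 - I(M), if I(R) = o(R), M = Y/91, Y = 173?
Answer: 292900618/8281 ≈ 35370.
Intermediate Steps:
M = 173/91 ≈ 1.9011
o(X) = X**2 - 12*X
I(R) = R*(-12 + R)
35351 - I(M) = 35351 - 173*(-12 + 173/91)/91 = 35351 - 173*(-919)/(91*91) = 35351 - 1*(-158987/8281) = 35351 + 158987/8281 = 292900618/8281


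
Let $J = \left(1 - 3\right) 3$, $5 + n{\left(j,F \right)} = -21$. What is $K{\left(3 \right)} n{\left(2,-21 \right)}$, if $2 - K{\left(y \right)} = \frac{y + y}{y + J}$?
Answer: $-104$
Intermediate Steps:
$n{\left(j,F \right)} = -26$ ($n{\left(j,F \right)} = -5 - 21 = -26$)
$J = -6$ ($J = \left(-2\right) 3 = -6$)
$K{\left(y \right)} = 2 - \frac{2 y}{-6 + y}$ ($K{\left(y \right)} = 2 - \frac{y + y}{y - 6} = 2 - \frac{2 y}{-6 + y}$)
$K{\left(3 \right)} n{\left(2,-21 \right)} = - \frac{12}{-6 + 3} \left(-26\right) = - \frac{12}{-3} \left(-26\right) = \left(-12\right) \left(- \frac{1}{3}\right) \left(-26\right) = 4 \left(-26\right) = -104$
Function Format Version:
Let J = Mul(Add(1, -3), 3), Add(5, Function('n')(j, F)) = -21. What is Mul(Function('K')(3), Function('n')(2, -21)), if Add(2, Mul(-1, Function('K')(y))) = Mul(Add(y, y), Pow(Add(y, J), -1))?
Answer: -104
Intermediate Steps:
Function('n')(j, F) = -26 (Function('n')(j, F) = Add(-5, -21) = -26)
J = -6 (J = Mul(-2, 3) = -6)
Function('K')(y) = Add(2, Mul(-2, y, Pow(Add(-6, y), -1))) (Function('K')(y) = Add(2, Mul(-1, Mul(Add(y, y), Pow(Add(y, -6), -1)))) = Add(2, Mul(-1, Mul(Mul(2, y), Pow(Add(-6, y), -1)))) = Add(2, Mul(-1, Mul(2, y, Pow(Add(-6, y), -1)))) = Add(2, Mul(-2, y, Pow(Add(-6, y), -1))))
Mul(Function('K')(3), Function('n')(2, -21)) = Mul(Mul(-12, Pow(Add(-6, 3), -1)), -26) = Mul(Mul(-12, Pow(-3, -1)), -26) = Mul(Mul(-12, Rational(-1, 3)), -26) = Mul(4, -26) = -104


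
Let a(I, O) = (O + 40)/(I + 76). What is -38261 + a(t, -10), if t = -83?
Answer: -267857/7 ≈ -38265.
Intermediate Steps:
a(I, O) = (40 + O)/(76 + I)
-38261 + a(t, -10) = -38261 + (40 - 10)/(76 - 83) = -38261 + 30/(-7) = -38261 - ⅐*30 = -38261 - 30/7 = -267857/7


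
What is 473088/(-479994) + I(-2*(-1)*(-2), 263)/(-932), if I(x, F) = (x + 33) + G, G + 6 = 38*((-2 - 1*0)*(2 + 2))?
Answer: -51006617/74559068 ≈ -0.68411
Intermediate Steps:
G = -310 (G = -6 + 38*((-2 - 1*0)*(2 + 2)) = -6 + 38*((-2 + 0)*4) = -6 + 38*(-2*4) = -6 + 38*(-8) = -6 - 304 = -310)
I(x, F) = -277 + x (I(x, F) = (x + 33) - 310 = (33 + x) - 310 = -277 + x)
473088/(-479994) + I(-2*(-1)*(-2), 263)/(-932) = 473088/(-479994) + (-277 - 2*(-1)*(-2))/(-932) = 473088*(-1/479994) + (-277 + 2*(-2))*(-1/932) = -78848/79999 + (-277 - 4)*(-1/932) = -78848/79999 - 281*(-1/932) = -78848/79999 + 281/932 = -51006617/74559068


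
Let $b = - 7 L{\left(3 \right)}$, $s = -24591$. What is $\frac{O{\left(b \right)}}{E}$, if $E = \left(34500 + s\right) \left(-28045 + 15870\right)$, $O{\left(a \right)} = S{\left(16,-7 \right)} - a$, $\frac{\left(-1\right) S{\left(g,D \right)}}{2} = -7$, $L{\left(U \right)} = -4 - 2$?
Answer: $\frac{28}{120642075} \approx 2.3209 \cdot 10^{-7}$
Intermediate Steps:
$L{\left(U \right)} = -6$
$S{\left(g,D \right)} = 14$ ($S{\left(g,D \right)} = \left(-2\right) \left(-7\right) = 14$)
$b = 42$ ($b = \left(-7\right) \left(-6\right) = 42$)
$O{\left(a \right)} = 14 - a$
$E = -120642075$ ($E = \left(34500 - 24591\right) \left(-28045 + 15870\right) = 9909 \left(-12175\right) = -120642075$)
$\frac{O{\left(b \right)}}{E} = \frac{14 - 42}{-120642075} = \left(14 - 42\right) \left(- \frac{1}{120642075}\right) = \left(-28\right) \left(- \frac{1}{120642075}\right) = \frac{28}{120642075}$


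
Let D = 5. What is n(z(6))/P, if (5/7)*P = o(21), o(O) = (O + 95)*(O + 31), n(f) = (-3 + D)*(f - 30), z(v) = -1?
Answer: -155/21112 ≈ -0.0073418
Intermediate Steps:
n(f) = -60 + 2*f (n(f) = (-3 + 5)*(f - 30) = 2*(-30 + f) = -60 + 2*f)
o(O) = (31 + O)*(95 + O) (o(O) = (95 + O)*(31 + O) = (31 + O)*(95 + O))
P = 42224/5 (P = 7*(2945 + 21**2 + 126*21)/5 = 7*(2945 + 441 + 2646)/5 = (7/5)*6032 = 42224/5 ≈ 8444.8)
n(z(6))/P = (-60 + 2*(-1))/(42224/5) = (-60 - 2)*(5/42224) = -62*5/42224 = -155/21112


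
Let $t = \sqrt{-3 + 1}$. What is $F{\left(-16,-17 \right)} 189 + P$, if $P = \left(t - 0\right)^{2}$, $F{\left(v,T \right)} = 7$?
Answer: $1321$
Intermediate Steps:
$t = i \sqrt{2}$ ($t = \sqrt{-2} = i \sqrt{2} \approx 1.4142 i$)
$P = -2$ ($P = \left(i \sqrt{2} - 0\right)^{2} = \left(i \sqrt{2} + \left(-2 + 2\right)\right)^{2} = \left(i \sqrt{2} + 0\right)^{2} = \left(i \sqrt{2}\right)^{2} = -2$)
$F{\left(-16,-17 \right)} 189 + P = 7 \cdot 189 - 2 = 1323 - 2 = 1321$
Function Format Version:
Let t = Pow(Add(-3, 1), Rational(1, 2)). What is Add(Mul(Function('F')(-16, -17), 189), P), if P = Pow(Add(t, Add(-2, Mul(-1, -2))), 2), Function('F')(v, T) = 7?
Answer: 1321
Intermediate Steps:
t = Mul(I, Pow(2, Rational(1, 2))) (t = Pow(-2, Rational(1, 2)) = Mul(I, Pow(2, Rational(1, 2))) ≈ Mul(1.4142, I))
P = -2 (P = Pow(Add(Mul(I, Pow(2, Rational(1, 2))), Add(-2, Mul(-1, -2))), 2) = Pow(Add(Mul(I, Pow(2, Rational(1, 2))), Add(-2, 2)), 2) = Pow(Add(Mul(I, Pow(2, Rational(1, 2))), 0), 2) = Pow(Mul(I, Pow(2, Rational(1, 2))), 2) = -2)
Add(Mul(Function('F')(-16, -17), 189), P) = Add(Mul(7, 189), -2) = Add(1323, -2) = 1321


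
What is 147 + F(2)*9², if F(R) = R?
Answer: 309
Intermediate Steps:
147 + F(2)*9² = 147 + 2*9² = 147 + 2*81 = 147 + 162 = 309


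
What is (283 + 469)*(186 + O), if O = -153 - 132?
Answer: -74448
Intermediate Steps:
O = -285
(283 + 469)*(186 + O) = (283 + 469)*(186 - 285) = 752*(-99) = -74448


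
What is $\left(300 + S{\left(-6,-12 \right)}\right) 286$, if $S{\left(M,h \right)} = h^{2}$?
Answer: $126984$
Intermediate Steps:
$\left(300 + S{\left(-6,-12 \right)}\right) 286 = \left(300 + \left(-12\right)^{2}\right) 286 = \left(300 + 144\right) 286 = 444 \cdot 286 = 126984$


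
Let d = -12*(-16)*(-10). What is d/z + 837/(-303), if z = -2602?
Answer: -266019/131401 ≈ -2.0245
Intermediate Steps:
d = -1920 (d = 192*(-10) = -1920)
d/z + 837/(-303) = -1920/(-2602) + 837/(-303) = -1920*(-1/2602) + 837*(-1/303) = 960/1301 - 279/101 = -266019/131401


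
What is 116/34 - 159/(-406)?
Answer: 26251/6902 ≈ 3.8034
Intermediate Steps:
116/34 - 159/(-406) = 116*(1/34) - 159*(-1/406) = 58/17 + 159/406 = 26251/6902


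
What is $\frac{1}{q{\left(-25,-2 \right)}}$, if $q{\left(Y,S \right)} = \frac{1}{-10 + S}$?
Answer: $-12$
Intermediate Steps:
$\frac{1}{q{\left(-25,-2 \right)}} = \frac{1}{\frac{1}{-10 - 2}} = \frac{1}{\frac{1}{-12}} = \frac{1}{- \frac{1}{12}} = -12$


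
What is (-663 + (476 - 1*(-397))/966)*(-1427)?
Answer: 304229265/322 ≈ 9.4481e+5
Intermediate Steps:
(-663 + (476 - 1*(-397))/966)*(-1427) = (-663 + (476 + 397)*(1/966))*(-1427) = (-663 + 873*(1/966))*(-1427) = (-663 + 291/322)*(-1427) = -213195/322*(-1427) = 304229265/322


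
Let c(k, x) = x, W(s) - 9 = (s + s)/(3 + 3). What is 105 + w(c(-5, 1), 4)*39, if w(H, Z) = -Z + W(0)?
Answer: 300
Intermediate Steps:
W(s) = 9 + s/3 (W(s) = 9 + (s + s)/(3 + 3) = 9 + (2*s)/6 = 9 + (2*s)*(⅙) = 9 + s/3)
w(H, Z) = 9 - Z (w(H, Z) = -Z + (9 + (⅓)*0) = -Z + (9 + 0) = -Z + 9 = 9 - Z)
105 + w(c(-5, 1), 4)*39 = 105 + (9 - 1*4)*39 = 105 + (9 - 4)*39 = 105 + 5*39 = 105 + 195 = 300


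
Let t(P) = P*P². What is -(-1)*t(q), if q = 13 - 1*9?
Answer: 64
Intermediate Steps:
q = 4 (q = 13 - 9 = 4)
t(P) = P³
-(-1)*t(q) = -(-1)*4³ = -(-1)*64 = -1*(-64) = 64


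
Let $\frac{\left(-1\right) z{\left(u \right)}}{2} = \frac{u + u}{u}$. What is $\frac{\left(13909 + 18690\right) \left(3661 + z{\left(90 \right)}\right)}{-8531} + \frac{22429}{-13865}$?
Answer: $- \frac{1653100980494}{118282315} \approx -13976.0$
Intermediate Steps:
$z{\left(u \right)} = -4$ ($z{\left(u \right)} = - 2 \frac{u + u}{u} = - 2 \frac{2 u}{u} = \left(-2\right) 2 = -4$)
$\frac{\left(13909 + 18690\right) \left(3661 + z{\left(90 \right)}\right)}{-8531} + \frac{22429}{-13865} = \frac{\left(13909 + 18690\right) \left(3661 - 4\right)}{-8531} + \frac{22429}{-13865} = 32599 \cdot 3657 \left(- \frac{1}{8531}\right) + 22429 \left(- \frac{1}{13865}\right) = 119214543 \left(- \frac{1}{8531}\right) - \frac{22429}{13865} = - \frac{119214543}{8531} - \frac{22429}{13865} = - \frac{1653100980494}{118282315}$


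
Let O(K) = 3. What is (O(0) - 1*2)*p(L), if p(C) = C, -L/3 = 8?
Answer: -24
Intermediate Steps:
L = -24 (L = -3*8 = -24)
(O(0) - 1*2)*p(L) = (3 - 1*2)*(-24) = (3 - 2)*(-24) = 1*(-24) = -24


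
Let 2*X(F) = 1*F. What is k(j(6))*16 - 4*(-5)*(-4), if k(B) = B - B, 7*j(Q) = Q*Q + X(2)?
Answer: -80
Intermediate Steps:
X(F) = F/2 (X(F) = (1*F)/2 = F/2)
j(Q) = ⅐ + Q²/7 (j(Q) = (Q*Q + (½)*2)/7 = (Q² + 1)/7 = (1 + Q²)/7 = ⅐ + Q²/7)
k(B) = 0
k(j(6))*16 - 4*(-5)*(-4) = 0*16 - 4*(-5)*(-4) = 0 + 20*(-4) = 0 - 80 = -80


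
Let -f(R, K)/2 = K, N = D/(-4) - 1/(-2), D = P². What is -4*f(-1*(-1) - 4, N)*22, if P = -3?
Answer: -308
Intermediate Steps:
D = 9 (D = (-3)² = 9)
N = -7/4 (N = 9/(-4) - 1/(-2) = 9*(-¼) - 1*(-½) = -9/4 + ½ = -7/4 ≈ -1.7500)
f(R, K) = -2*K
-4*f(-1*(-1) - 4, N)*22 = -(-8)*(-7)/4*22 = -4*7/2*22 = -14*22 = -308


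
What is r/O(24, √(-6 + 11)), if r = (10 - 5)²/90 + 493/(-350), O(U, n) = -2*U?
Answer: 1781/75600 ≈ 0.023558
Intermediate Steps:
r = -1781/1575 (r = 5²*(1/90) + 493*(-1/350) = 25*(1/90) - 493/350 = 5/18 - 493/350 = -1781/1575 ≈ -1.1308)
r/O(24, √(-6 + 11)) = -1781/(1575*((-2*24))) = -1781/1575/(-48) = -1781/1575*(-1/48) = 1781/75600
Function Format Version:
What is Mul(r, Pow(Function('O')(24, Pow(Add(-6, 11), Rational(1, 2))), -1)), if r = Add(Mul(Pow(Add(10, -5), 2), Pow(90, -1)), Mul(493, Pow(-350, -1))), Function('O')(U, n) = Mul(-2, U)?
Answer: Rational(1781, 75600) ≈ 0.023558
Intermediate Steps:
r = Rational(-1781, 1575) (r = Add(Mul(Pow(5, 2), Rational(1, 90)), Mul(493, Rational(-1, 350))) = Add(Mul(25, Rational(1, 90)), Rational(-493, 350)) = Add(Rational(5, 18), Rational(-493, 350)) = Rational(-1781, 1575) ≈ -1.1308)
Mul(r, Pow(Function('O')(24, Pow(Add(-6, 11), Rational(1, 2))), -1)) = Mul(Rational(-1781, 1575), Pow(Mul(-2, 24), -1)) = Mul(Rational(-1781, 1575), Pow(-48, -1)) = Mul(Rational(-1781, 1575), Rational(-1, 48)) = Rational(1781, 75600)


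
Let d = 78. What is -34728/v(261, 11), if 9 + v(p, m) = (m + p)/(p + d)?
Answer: 11772792/2779 ≈ 4236.3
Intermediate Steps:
v(p, m) = -9 + (m + p)/(78 + p) (v(p, m) = -9 + (m + p)/(p + 78) = -9 + (m + p)/(78 + p))
-34728/v(261, 11) = -34728*(78 + 261)/(-702 + 11 - 8*261) = -34728*339/(-702 + 11 - 2088) = -34728/((1/339)*(-2779)) = -34728/(-2779/339) = -34728*(-339/2779) = 11772792/2779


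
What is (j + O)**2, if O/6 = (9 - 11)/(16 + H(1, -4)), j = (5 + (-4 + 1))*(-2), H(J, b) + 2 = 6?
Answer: 529/25 ≈ 21.160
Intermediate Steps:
H(J, b) = 4 (H(J, b) = -2 + 6 = 4)
j = -4 (j = (5 - 3)*(-2) = 2*(-2) = -4)
O = -3/5 (O = 6*((9 - 11)/(16 + 4)) = 6*(-2/20) = 6*(-2*1/20) = 6*(-1/10) = -3/5 ≈ -0.60000)
(j + O)**2 = (-4 - 3/5)**2 = (-23/5)**2 = 529/25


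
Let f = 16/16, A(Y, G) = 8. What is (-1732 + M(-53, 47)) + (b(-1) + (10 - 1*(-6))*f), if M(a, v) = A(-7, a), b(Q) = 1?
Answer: -1707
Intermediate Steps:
M(a, v) = 8
f = 1 (f = 16*(1/16) = 1)
(-1732 + M(-53, 47)) + (b(-1) + (10 - 1*(-6))*f) = (-1732 + 8) + (1 + (10 - 1*(-6))*1) = -1724 + (1 + (10 + 6)*1) = -1724 + (1 + 16*1) = -1724 + (1 + 16) = -1724 + 17 = -1707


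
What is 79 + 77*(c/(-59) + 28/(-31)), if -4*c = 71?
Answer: 238625/7316 ≈ 32.617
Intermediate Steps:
c = -71/4 (c = -¼*71 = -71/4 ≈ -17.750)
79 + 77*(c/(-59) + 28/(-31)) = 79 + 77*(-71/4/(-59) + 28/(-31)) = 79 + 77*(-71/4*(-1/59) + 28*(-1/31)) = 79 + 77*(71/236 - 28/31) = 79 + 77*(-4407/7316) = 79 - 339339/7316 = 238625/7316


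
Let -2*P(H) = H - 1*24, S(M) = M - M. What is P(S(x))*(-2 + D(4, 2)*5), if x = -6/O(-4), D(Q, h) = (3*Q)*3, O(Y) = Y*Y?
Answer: 2136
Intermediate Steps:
O(Y) = Y²
D(Q, h) = 9*Q
x = -3/8 (x = -6/((-4)²) = -6/16 = -6*1/16 = -3/8 ≈ -0.37500)
S(M) = 0
P(H) = 12 - H/2 (P(H) = -(H - 1*24)/2 = -(H - 24)/2 = -(-24 + H)/2 = 12 - H/2)
P(S(x))*(-2 + D(4, 2)*5) = (12 - ½*0)*(-2 + (9*4)*5) = (12 + 0)*(-2 + 36*5) = 12*(-2 + 180) = 12*178 = 2136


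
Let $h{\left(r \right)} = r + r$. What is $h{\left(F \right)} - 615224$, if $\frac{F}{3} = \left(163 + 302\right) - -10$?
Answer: $-612374$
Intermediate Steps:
$F = 1425$ ($F = 3 \left(\left(163 + 302\right) - -10\right) = 3 \left(465 + \left(-288 + 298\right)\right) = 3 \left(465 + 10\right) = 3 \cdot 475 = 1425$)
$h{\left(r \right)} = 2 r$
$h{\left(F \right)} - 615224 = 2 \cdot 1425 - 615224 = 2850 - 615224 = -612374$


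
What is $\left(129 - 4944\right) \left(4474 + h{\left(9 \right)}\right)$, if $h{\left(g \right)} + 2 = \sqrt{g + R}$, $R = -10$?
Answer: $-21532680 - 4815 i \approx -2.1533 \cdot 10^{7} - 4815.0 i$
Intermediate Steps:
$h{\left(g \right)} = -2 + \sqrt{-10 + g}$ ($h{\left(g \right)} = -2 + \sqrt{g - 10} = -2 + \sqrt{-10 + g}$)
$\left(129 - 4944\right) \left(4474 + h{\left(9 \right)}\right) = \left(129 - 4944\right) \left(4474 - \left(2 - \sqrt{-10 + 9}\right)\right) = - 4815 \left(4474 - \left(2 - \sqrt{-1}\right)\right) = - 4815 \left(4474 - \left(2 - i\right)\right) = - 4815 \left(4472 + i\right) = -21532680 - 4815 i$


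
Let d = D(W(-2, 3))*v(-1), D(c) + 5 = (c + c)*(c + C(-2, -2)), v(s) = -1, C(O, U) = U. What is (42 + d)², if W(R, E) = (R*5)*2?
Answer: 693889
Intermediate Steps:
W(R, E) = 10*R (W(R, E) = (5*R)*2 = 10*R)
D(c) = -5 + 2*c*(-2 + c) (D(c) = -5 + (c + c)*(c - 2) = -5 + (2*c)*(-2 + c) = -5 + 2*c*(-2 + c))
d = -875 (d = (-5 - 40*(-2) + 2*(10*(-2))²)*(-1) = (-5 - 4*(-20) + 2*(-20)²)*(-1) = (-5 + 80 + 2*400)*(-1) = (-5 + 80 + 800)*(-1) = 875*(-1) = -875)
(42 + d)² = (42 - 875)² = (-833)² = 693889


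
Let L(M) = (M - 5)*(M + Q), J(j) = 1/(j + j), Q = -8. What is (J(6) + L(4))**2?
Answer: 2401/144 ≈ 16.674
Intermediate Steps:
J(j) = 1/(2*j)
L(M) = (-8 + M)*(-5 + M) (L(M) = (M - 5)*(M - 8) = (-5 + M)*(-8 + M) = (-8 + M)*(-5 + M))
(J(6) + L(4))**2 = ((1/2)/6 + (40 + 4**2 - 13*4))**2 = ((1/2)*(1/6) + (40 + 16 - 52))**2 = (1/12 + 4)**2 = (49/12)**2 = 2401/144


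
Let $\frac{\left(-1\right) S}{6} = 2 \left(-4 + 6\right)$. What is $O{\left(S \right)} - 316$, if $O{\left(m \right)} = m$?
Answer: $-340$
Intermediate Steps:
$S = -24$ ($S = - 6 \cdot 2 \left(-4 + 6\right) = - 6 \cdot 2 \cdot 2 = \left(-6\right) 4 = -24$)
$O{\left(S \right)} - 316 = -24 - 316 = -340$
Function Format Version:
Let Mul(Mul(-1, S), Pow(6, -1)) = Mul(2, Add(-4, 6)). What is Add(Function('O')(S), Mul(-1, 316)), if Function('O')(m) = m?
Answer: -340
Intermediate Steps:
S = -24 (S = Mul(-6, Mul(2, Add(-4, 6))) = Mul(-6, Mul(2, 2)) = Mul(-6, 4) = -24)
Add(Function('O')(S), Mul(-1, 316)) = Add(-24, Mul(-1, 316)) = Add(-24, -316) = -340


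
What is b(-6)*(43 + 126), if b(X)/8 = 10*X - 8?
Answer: -91936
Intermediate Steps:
b(X) = -64 + 80*X (b(X) = 8*(10*X - 8) = 8*(-8 + 10*X) = -64 + 80*X)
b(-6)*(43 + 126) = (-64 + 80*(-6))*(43 + 126) = (-64 - 480)*169 = -544*169 = -91936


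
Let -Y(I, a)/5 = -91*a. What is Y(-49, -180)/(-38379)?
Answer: 27300/12793 ≈ 2.1340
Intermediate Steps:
Y(I, a) = 455*a (Y(I, a) = -(-455)*a = 455*a)
Y(-49, -180)/(-38379) = (455*(-180))/(-38379) = -81900*(-1/38379) = 27300/12793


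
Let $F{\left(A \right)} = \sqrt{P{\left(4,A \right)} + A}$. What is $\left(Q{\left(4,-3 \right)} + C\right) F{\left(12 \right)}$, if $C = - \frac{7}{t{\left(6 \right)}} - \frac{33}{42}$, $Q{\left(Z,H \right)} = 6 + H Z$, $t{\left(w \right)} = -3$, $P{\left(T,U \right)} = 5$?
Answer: $- \frac{187 \sqrt{17}}{42} \approx -18.358$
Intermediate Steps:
$F{\left(A \right)} = \sqrt{5 + A}$
$C = \frac{65}{42}$ ($C = - \frac{7}{-3} - \frac{33}{42} = \left(-7\right) \left(- \frac{1}{3}\right) - \frac{11}{14} = \frac{7}{3} - \frac{11}{14} = \frac{65}{42} \approx 1.5476$)
$\left(Q{\left(4,-3 \right)} + C\right) F{\left(12 \right)} = \left(\left(6 - 12\right) + \frac{65}{42}\right) \sqrt{5 + 12} = \left(\left(6 - 12\right) + \frac{65}{42}\right) \sqrt{17} = \left(-6 + \frac{65}{42}\right) \sqrt{17} = - \frac{187 \sqrt{17}}{42}$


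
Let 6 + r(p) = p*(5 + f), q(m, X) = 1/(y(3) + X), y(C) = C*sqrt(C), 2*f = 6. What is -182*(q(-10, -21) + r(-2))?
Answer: 276913/69 + 91*sqrt(3)/69 ≈ 4015.5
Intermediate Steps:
f = 3 (f = (1/2)*6 = 3)
y(C) = C**(3/2)
q(m, X) = 1/(X + 3*sqrt(3)) (q(m, X) = 1/(3**(3/2) + X) = 1/(3*sqrt(3) + X) = 1/(X + 3*sqrt(3)))
r(p) = -6 + 8*p (r(p) = -6 + p*(5 + 3) = -6 + p*8 = -6 + 8*p)
-182*(q(-10, -21) + r(-2)) = -182*(1/(-21 + 3*sqrt(3)) + (-6 + 8*(-2))) = -182*(1/(-21 + 3*sqrt(3)) + (-6 - 16)) = -182*(1/(-21 + 3*sqrt(3)) - 22) = -182*(-22 + 1/(-21 + 3*sqrt(3))) = 4004 - 182/(-21 + 3*sqrt(3))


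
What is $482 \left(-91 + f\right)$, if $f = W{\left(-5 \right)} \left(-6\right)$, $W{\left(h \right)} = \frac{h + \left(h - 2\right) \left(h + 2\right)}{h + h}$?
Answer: $- \frac{196174}{5} \approx -39235.0$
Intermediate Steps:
$W{\left(h \right)} = \frac{h + \left(-2 + h\right) \left(2 + h\right)}{2 h}$
$f = \frac{48}{5}$ ($f = \frac{-4 - 5 \left(1 - 5\right)}{2 \left(-5\right)} \left(-6\right) = \frac{1}{2} \left(- \frac{1}{5}\right) \left(-4 - -20\right) \left(-6\right) = \frac{1}{2} \left(- \frac{1}{5}\right) \left(-4 + 20\right) \left(-6\right) = \frac{1}{2} \left(- \frac{1}{5}\right) 16 \left(-6\right) = \left(- \frac{8}{5}\right) \left(-6\right) = \frac{48}{5} \approx 9.6$)
$482 \left(-91 + f\right) = 482 \left(-91 + \frac{48}{5}\right) = 482 \left(- \frac{407}{5}\right) = - \frac{196174}{5}$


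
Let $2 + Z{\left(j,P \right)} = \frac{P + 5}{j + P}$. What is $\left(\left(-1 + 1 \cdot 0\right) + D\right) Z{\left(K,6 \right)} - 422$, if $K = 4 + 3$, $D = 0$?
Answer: $- \frac{5471}{13} \approx -420.85$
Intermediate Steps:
$K = 7$
$Z{\left(j,P \right)} = -2 + \frac{5 + P}{P + j}$ ($Z{\left(j,P \right)} = -2 + \frac{P + 5}{j + P} = -2 + \frac{5 + P}{P + j}$)
$\left(\left(-1 + 1 \cdot 0\right) + D\right) Z{\left(K,6 \right)} - 422 = \left(\left(-1 + 1 \cdot 0\right) + 0\right) \frac{5 - 6 - 14}{6 + 7} - 422 = \left(\left(-1 + 0\right) + 0\right) \frac{5 - 6 - 14}{13} - 422 = \left(-1 + 0\right) \frac{1}{13} \left(-15\right) - 422 = \left(-1\right) \left(- \frac{15}{13}\right) - 422 = \frac{15}{13} - 422 = - \frac{5471}{13}$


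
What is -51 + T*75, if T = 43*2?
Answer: 6399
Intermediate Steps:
T = 86
-51 + T*75 = -51 + 86*75 = -51 + 6450 = 6399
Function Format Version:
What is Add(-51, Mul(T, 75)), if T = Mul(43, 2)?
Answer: 6399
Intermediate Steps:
T = 86
Add(-51, Mul(T, 75)) = Add(-51, Mul(86, 75)) = Add(-51, 6450) = 6399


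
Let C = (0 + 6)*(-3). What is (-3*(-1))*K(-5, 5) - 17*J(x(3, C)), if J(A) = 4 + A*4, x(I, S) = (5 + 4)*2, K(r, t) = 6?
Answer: -1274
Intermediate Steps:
C = -18 (C = 6*(-3) = -18)
x(I, S) = 18 (x(I, S) = 9*2 = 18)
J(A) = 4 + 4*A
(-3*(-1))*K(-5, 5) - 17*J(x(3, C)) = -3*(-1)*6 - 17*(4 + 4*18) = 3*6 - 17*(4 + 72) = 18 - 17*76 = 18 - 1292 = -1274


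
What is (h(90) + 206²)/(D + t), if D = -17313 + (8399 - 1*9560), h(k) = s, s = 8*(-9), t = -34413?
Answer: -2492/3111 ≈ -0.80103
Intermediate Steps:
s = -72
h(k) = -72
D = -18474 (D = -17313 + (8399 - 9560) = -17313 - 1161 = -18474)
(h(90) + 206²)/(D + t) = (-72 + 206²)/(-18474 - 34413) = (-72 + 42436)/(-52887) = 42364*(-1/52887) = -2492/3111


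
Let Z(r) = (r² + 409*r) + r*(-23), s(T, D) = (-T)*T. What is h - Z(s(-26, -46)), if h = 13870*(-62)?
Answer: -1055980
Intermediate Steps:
s(T, D) = -T²
h = -859940
Z(r) = r² + 386*r (Z(r) = (r² + 409*r) - 23*r = r² + 386*r)
h - Z(s(-26, -46)) = -859940 - (-1*(-26)²)*(386 - 1*(-26)²) = -859940 - (-1*676)*(386 - 1*676) = -859940 - (-676)*(386 - 676) = -859940 - (-676)*(-290) = -859940 - 1*196040 = -859940 - 196040 = -1055980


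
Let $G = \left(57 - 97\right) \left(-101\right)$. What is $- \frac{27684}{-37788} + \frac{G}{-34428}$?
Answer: $\frac{16675859}{27103443} \approx 0.61527$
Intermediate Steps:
$G = 4040$ ($G = \left(-40\right) \left(-101\right) = 4040$)
$- \frac{27684}{-37788} + \frac{G}{-34428} = - \frac{27684}{-37788} + \frac{4040}{-34428} = \left(-27684\right) \left(- \frac{1}{37788}\right) + 4040 \left(- \frac{1}{34428}\right) = \frac{2307}{3149} - \frac{1010}{8607} = \frac{16675859}{27103443}$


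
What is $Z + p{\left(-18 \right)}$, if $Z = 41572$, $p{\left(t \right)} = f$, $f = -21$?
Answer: $41551$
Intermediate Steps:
$p{\left(t \right)} = -21$
$Z + p{\left(-18 \right)} = 41572 - 21 = 41551$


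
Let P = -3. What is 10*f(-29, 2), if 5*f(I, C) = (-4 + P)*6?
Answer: -84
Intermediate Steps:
f(I, C) = -42/5 (f(I, C) = ((-4 - 3)*6)/5 = (-7*6)/5 = (1/5)*(-42) = -42/5)
10*f(-29, 2) = 10*(-42/5) = -84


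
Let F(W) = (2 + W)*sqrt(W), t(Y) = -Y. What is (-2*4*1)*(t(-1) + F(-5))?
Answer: -8 + 24*I*sqrt(5) ≈ -8.0 + 53.666*I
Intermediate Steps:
F(W) = sqrt(W)*(2 + W)
(-2*4*1)*(t(-1) + F(-5)) = (-2*4*1)*(-1*(-1) + sqrt(-5)*(2 - 5)) = (-8*1)*(1 + (I*sqrt(5))*(-3)) = -8*(1 - 3*I*sqrt(5)) = -8 + 24*I*sqrt(5)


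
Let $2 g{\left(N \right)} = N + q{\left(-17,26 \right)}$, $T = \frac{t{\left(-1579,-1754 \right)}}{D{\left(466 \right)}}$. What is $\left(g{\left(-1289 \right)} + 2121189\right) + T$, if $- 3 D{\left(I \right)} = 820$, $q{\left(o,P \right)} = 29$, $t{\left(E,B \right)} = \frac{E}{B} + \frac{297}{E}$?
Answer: $\frac{4815883042146171}{2271044120} \approx 2.1206 \cdot 10^{6}$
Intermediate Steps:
$t{\left(E,B \right)} = \frac{297}{E} + \frac{E}{B}$
$D{\left(I \right)} = - \frac{820}{3}$ ($D{\left(I \right)} = \left(- \frac{1}{3}\right) 820 = - \frac{820}{3}$)
$T = - \frac{5916909}{2271044120}$ ($T = \frac{\frac{297}{-1579} - \frac{1579}{-1754}}{- \frac{820}{3}} = \left(297 \left(- \frac{1}{1579}\right) - - \frac{1579}{1754}\right) \left(- \frac{3}{820}\right) = \left(- \frac{297}{1579} + \frac{1579}{1754}\right) \left(- \frac{3}{820}\right) = \frac{1972303}{2769566} \left(- \frac{3}{820}\right) = - \frac{5916909}{2271044120} \approx -0.0026054$)
$g{\left(N \right)} = \frac{29}{2} + \frac{N}{2}$ ($g{\left(N \right)} = \frac{N + 29}{2} = \frac{29 + N}{2} = \frac{29}{2} + \frac{N}{2}$)
$\left(g{\left(-1289 \right)} + 2121189\right) + T = \left(\left(\frac{29}{2} + \frac{1}{2} \left(-1289\right)\right) + 2121189\right) - \frac{5916909}{2271044120} = \left(\left(\frac{29}{2} - \frac{1289}{2}\right) + 2121189\right) - \frac{5916909}{2271044120} = \left(-630 + 2121189\right) - \frac{5916909}{2271044120} = 2120559 - \frac{5916909}{2271044120} = \frac{4815883042146171}{2271044120}$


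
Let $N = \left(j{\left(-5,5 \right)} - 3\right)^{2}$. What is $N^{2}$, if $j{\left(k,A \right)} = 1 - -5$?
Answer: $81$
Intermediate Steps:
$j{\left(k,A \right)} = 6$ ($j{\left(k,A \right)} = 1 + 5 = 6$)
$N = 9$ ($N = \left(6 - 3\right)^{2} = 3^{2} = 9$)
$N^{2} = 9^{2} = 81$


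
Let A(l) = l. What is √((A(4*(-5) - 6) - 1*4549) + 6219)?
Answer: 2*√411 ≈ 40.546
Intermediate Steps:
√((A(4*(-5) - 6) - 1*4549) + 6219) = √(((4*(-5) - 6) - 1*4549) + 6219) = √(((-20 - 6) - 4549) + 6219) = √((-26 - 4549) + 6219) = √(-4575 + 6219) = √1644 = 2*√411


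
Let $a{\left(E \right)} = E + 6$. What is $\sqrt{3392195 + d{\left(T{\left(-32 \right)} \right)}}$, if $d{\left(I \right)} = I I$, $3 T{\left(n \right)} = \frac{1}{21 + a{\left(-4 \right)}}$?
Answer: $\frac{2 \sqrt{4037560099}}{69} \approx 1841.8$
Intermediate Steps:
$a{\left(E \right)} = 6 + E$
$T{\left(n \right)} = \frac{1}{69}$ ($T{\left(n \right)} = \frac{1}{3 \left(21 + \left(6 - 4\right)\right)} = \frac{1}{3 \left(21 + 2\right)} = \frac{1}{3 \cdot 23} = \frac{1}{3} \cdot \frac{1}{23} = \frac{1}{69}$)
$d{\left(I \right)} = I^{2}$
$\sqrt{3392195 + d{\left(T{\left(-32 \right)} \right)}} = \sqrt{3392195 + \left(\frac{1}{69}\right)^{2}} = \sqrt{3392195 + \frac{1}{4761}} = \sqrt{\frac{16150240396}{4761}} = \frac{2 \sqrt{4037560099}}{69}$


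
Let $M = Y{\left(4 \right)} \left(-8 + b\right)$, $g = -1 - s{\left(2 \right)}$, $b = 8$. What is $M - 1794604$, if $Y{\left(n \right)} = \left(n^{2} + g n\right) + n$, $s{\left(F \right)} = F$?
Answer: $-1794604$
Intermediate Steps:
$g = -3$ ($g = -1 - 2 = -3$)
$Y{\left(n \right)} = n^{2} - 2 n$ ($Y{\left(n \right)} = \left(n^{2} - 3 n\right) + n = n^{2} - 2 n$)
$M = 0$ ($M = 4 \left(-2 + 4\right) \left(-8 + 8\right) = 4 \cdot 2 \cdot 0 = 8 \cdot 0 = 0$)
$M - 1794604 = 0 - 1794604 = -1794604$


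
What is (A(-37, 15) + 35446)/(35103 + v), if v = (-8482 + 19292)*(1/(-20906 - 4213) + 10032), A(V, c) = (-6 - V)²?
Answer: 914507433/2724934805927 ≈ 0.00033561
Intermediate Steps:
v = 2724053053670/25119 (v = 10810*(1/(-25119) + 10032) = 10810*(-1/25119 + 10032) = 10810*(251993807/25119) = 2724053053670/25119 ≈ 1.0845e+8)
(A(-37, 15) + 35446)/(35103 + v) = ((6 - 37)² + 35446)/(35103 + 2724053053670/25119) = ((-31)² + 35446)/(2724934805927/25119) = (961 + 35446)*(25119/2724934805927) = 36407*(25119/2724934805927) = 914507433/2724934805927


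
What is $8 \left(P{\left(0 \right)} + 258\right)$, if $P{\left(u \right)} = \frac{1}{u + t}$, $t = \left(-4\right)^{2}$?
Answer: $\frac{4129}{2} \approx 2064.5$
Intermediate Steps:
$t = 16$
$P{\left(u \right)} = \frac{1}{16 + u}$ ($P{\left(u \right)} = \frac{1}{u + 16} = \frac{1}{16 + u}$)
$8 \left(P{\left(0 \right)} + 258\right) = 8 \left(\frac{1}{16 + 0} + 258\right) = 8 \left(\frac{1}{16} + 258\right) = 8 \cdot \frac{4129}{16} = \frac{4129}{2}$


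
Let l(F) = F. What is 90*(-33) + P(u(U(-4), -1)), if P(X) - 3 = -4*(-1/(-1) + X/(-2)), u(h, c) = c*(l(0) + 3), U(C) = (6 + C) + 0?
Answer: -2977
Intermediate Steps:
U(C) = 6 + C
u(h, c) = 3*c (u(h, c) = c*(0 + 3) = c*3 = 3*c)
P(X) = -1 + 2*X (P(X) = 3 - 4*(-1/(-1) + X/(-2)) = 3 - 4*(-1*(-1) + X*(-½)) = 3 - 4*(1 - X/2) = 3 + (-4 + 2*X) = -1 + 2*X)
90*(-33) + P(u(U(-4), -1)) = 90*(-33) + (-1 + 2*(3*(-1))) = -2970 + (-1 + 2*(-3)) = -2970 + (-1 - 6) = -2970 - 7 = -2977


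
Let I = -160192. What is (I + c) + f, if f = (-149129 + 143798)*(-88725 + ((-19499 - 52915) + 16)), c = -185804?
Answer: 858600717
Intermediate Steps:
f = 858946713 (f = -5331*(-88725 + (-72414 + 16)) = -5331*(-88725 - 72398) = -5331*(-161123) = 858946713)
(I + c) + f = (-160192 - 185804) + 858946713 = -345996 + 858946713 = 858600717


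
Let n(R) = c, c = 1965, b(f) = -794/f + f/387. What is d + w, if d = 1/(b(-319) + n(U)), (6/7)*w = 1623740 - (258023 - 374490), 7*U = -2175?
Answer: 246461838964163/121395331 ≈ 2.0302e+6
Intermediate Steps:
U = -2175/7 (U = (1/7)*(-2175) = -2175/7 ≈ -310.71)
b(f) = -794/f + f/387 (b(f) = -794/f + f*(1/387) = -794/f + f/387)
n(R) = 1965
w = 4060483/2 (w = 7*(1623740 - (258023 - 374490))/6 = 7*(1623740 - 1*(-116467))/6 = 7*(1623740 + 116467)/6 = (7/6)*1740207 = 4060483/2 ≈ 2.0302e+6)
d = 123453/242790662 (d = 1/((-794/(-319) + (1/387)*(-319)) + 1965) = 1/((-794*(-1/319) - 319/387) + 1965) = 1/((794/319 - 319/387) + 1965) = 1/(205517/123453 + 1965) = 1/(242790662/123453) = 123453/242790662 ≈ 0.00050848)
d + w = 123453/242790662 + 4060483/2 = 246461838964163/121395331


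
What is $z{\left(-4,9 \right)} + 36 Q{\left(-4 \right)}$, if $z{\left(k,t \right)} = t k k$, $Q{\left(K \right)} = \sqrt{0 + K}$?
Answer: $144 + 72 i \approx 144.0 + 72.0 i$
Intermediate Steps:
$Q{\left(K \right)} = \sqrt{K}$
$z{\left(k,t \right)} = t k^{2}$
$z{\left(-4,9 \right)} + 36 Q{\left(-4 \right)} = 9 \left(-4\right)^{2} + 36 \sqrt{-4} = 9 \cdot 16 + 36 \cdot 2 i = 144 + 72 i$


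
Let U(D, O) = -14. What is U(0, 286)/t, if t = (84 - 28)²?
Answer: -1/224 ≈ -0.0044643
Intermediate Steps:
t = 3136 (t = 56² = 3136)
U(0, 286)/t = -14/3136 = -14*1/3136 = -1/224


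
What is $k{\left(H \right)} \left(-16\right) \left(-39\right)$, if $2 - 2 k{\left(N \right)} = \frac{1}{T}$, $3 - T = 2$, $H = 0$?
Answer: $312$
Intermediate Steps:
$T = 1$ ($T = 3 - 2 = 1$)
$k{\left(N \right)} = \frac{1}{2}$ ($k{\left(N \right)} = 1 - \frac{1}{2 \cdot 1} = 1 - \frac{1}{2} = \frac{1}{2}$)
$k{\left(H \right)} \left(-16\right) \left(-39\right) = \frac{1}{2} \left(-16\right) \left(-39\right) = \left(-8\right) \left(-39\right) = 312$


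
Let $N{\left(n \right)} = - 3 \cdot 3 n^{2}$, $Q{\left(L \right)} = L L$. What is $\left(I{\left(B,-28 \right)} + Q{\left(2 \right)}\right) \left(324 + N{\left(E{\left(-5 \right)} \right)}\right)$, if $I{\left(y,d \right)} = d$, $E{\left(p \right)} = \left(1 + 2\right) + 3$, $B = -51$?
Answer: $0$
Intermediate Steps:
$E{\left(p \right)} = 6$ ($E{\left(p \right)} = 3 + 3 = 6$)
$Q{\left(L \right)} = L^{2}$
$N{\left(n \right)} = - 9 n^{2}$
$\left(I{\left(B,-28 \right)} + Q{\left(2 \right)}\right) \left(324 + N{\left(E{\left(-5 \right)} \right)}\right) = \left(-28 + 2^{2}\right) \left(324 - 9 \cdot 6^{2}\right) = \left(-28 + 4\right) \left(324 - 324\right) = - 24 \left(324 - 324\right) = \left(-24\right) 0 = 0$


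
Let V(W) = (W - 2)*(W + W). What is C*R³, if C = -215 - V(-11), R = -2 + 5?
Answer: -13527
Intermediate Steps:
V(W) = 2*W*(-2 + W) (V(W) = (-2 + W)*(2*W) = 2*W*(-2 + W))
R = 3
C = -501 (C = -215 - 2*(-11)*(-2 - 11) = -215 - 2*(-11)*(-13) = -215 - 1*286 = -215 - 286 = -501)
C*R³ = -501*3³ = -501*27 = -13527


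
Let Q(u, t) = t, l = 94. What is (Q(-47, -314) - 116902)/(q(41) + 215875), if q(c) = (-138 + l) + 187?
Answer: -592/1091 ≈ -0.54262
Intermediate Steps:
q(c) = 143 (q(c) = (-138 + 94) + 187 = -44 + 187 = 143)
(Q(-47, -314) - 116902)/(q(41) + 215875) = (-314 - 116902)/(143 + 215875) = -117216/216018 = -117216*1/216018 = -592/1091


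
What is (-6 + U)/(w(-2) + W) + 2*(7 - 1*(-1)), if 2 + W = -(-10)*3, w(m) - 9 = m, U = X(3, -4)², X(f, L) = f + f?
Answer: 118/7 ≈ 16.857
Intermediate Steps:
X(f, L) = 2*f
U = 36 (U = (2*3)² = 6² = 36)
w(m) = 9 + m
W = 28 (W = -2 - (-10)*3 = -2 - 5*(-6) = -2 + 30 = 28)
(-6 + U)/(w(-2) + W) + 2*(7 - 1*(-1)) = (-6 + 36)/((9 - 2) + 28) + 2*(7 - 1*(-1)) = 30/(7 + 28) + 2*(7 + 1) = 30/35 + 2*8 = 30*(1/35) + 16 = 6/7 + 16 = 118/7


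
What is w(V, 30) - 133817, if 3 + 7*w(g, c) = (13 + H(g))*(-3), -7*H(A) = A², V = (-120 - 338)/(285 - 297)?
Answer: -78635483/588 ≈ -1.3373e+5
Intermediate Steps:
V = 229/6 (V = -458/(-12) = -458*(-1/12) = 229/6 ≈ 38.167)
H(A) = -A²/7
w(g, c) = -6 + 3*g²/49 (w(g, c) = -3/7 + ((13 - g²/7)*(-3))/7 = -3/7 + (-39 + 3*g²/7)/7 = -3/7 + (-39/7 + 3*g²/49) = -6 + 3*g²/49)
w(V, 30) - 133817 = (-6 + 3*(229/6)²/49) - 133817 = (-6 + (3/49)*(52441/36)) - 133817 = (-6 + 52441/588) - 133817 = 48913/588 - 133817 = -78635483/588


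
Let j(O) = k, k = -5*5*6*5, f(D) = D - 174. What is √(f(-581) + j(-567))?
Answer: I*√1505 ≈ 38.794*I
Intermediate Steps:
f(D) = -174 + D
k = -750 (k = -150*5 = -5*150 = -750)
j(O) = -750
√(f(-581) + j(-567)) = √((-174 - 581) - 750) = √(-755 - 750) = √(-1505) = I*√1505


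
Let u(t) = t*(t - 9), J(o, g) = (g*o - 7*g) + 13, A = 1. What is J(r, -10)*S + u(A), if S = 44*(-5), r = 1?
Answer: -16068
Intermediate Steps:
J(o, g) = 13 - 7*g + g*o (J(o, g) = (-7*g + g*o) + 13 = 13 - 7*g + g*o)
S = -220
u(t) = t*(-9 + t)
J(r, -10)*S + u(A) = (13 - 7*(-10) - 10*1)*(-220) + 1*(-9 + 1) = (13 + 70 - 10)*(-220) + 1*(-8) = 73*(-220) - 8 = -16060 - 8 = -16068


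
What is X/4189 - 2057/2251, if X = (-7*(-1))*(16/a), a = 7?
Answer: -8580757/9429439 ≈ -0.91000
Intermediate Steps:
X = 16 (X = (-7*(-1))*(16/7) = 7*(16*(⅐)) = 7*(16/7) = 16)
X/4189 - 2057/2251 = 16/4189 - 2057/2251 = -8580757/9429439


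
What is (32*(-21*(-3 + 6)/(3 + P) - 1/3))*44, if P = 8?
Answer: -25600/3 ≈ -8533.3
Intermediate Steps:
(32*(-21*(-3 + 6)/(3 + P) - 1/3))*44 = (32*(-21*(-3 + 6)/(3 + 8) - 1/3))*44 = (32*(-21/(11/3) - 1*1/3))*44 = (32*(-21/(11*(1/3)) - 1/3))*44 = (32*(-21/11/3 - 1/3))*44 = (32*(-21*3/11 - 1/3))*44 = (32*(-63/11 - 1/3))*44 = (32*(-200/33))*44 = -6400/33*44 = -25600/3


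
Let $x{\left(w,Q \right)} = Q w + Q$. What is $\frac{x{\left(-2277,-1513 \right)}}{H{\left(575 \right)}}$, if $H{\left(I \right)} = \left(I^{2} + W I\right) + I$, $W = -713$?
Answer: $- \frac{3443588}{78775} \approx -43.714$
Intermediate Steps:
$x{\left(w,Q \right)} = Q + Q w$
$H{\left(I \right)} = I^{2} - 712 I$ ($H{\left(I \right)} = \left(I^{2} - 713 I\right) + I = I^{2} - 712 I$)
$\frac{x{\left(-2277,-1513 \right)}}{H{\left(575 \right)}} = \frac{\left(-1513\right) \left(1 - 2277\right)}{575 \left(-712 + 575\right)} = \frac{\left(-1513\right) \left(-2276\right)}{575 \left(-137\right)} = \frac{3443588}{-78775} = 3443588 \left(- \frac{1}{78775}\right) = - \frac{3443588}{78775}$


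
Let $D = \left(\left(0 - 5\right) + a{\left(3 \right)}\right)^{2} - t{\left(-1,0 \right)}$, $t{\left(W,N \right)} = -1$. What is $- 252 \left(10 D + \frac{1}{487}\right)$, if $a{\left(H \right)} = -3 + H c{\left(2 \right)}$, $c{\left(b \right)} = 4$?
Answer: $- \frac{20863332}{487} \approx -42841.0$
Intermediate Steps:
$a{\left(H \right)} = -3 + 4 H$ ($a{\left(H \right)} = -3 + H 4 = -3 + 4 H$)
$D = 17$ ($D = \left(\left(0 - 5\right) + \left(-3 + 4 \cdot 3\right)\right)^{2} - -1 = \left(-5 + \left(-3 + 12\right)\right)^{2} + 1 = \left(-5 + 9\right)^{2} + 1 = 4^{2} + 1 = 16 + 1 = 17$)
$- 252 \left(10 D + \frac{1}{487}\right) = - 252 \left(10 \cdot 17 + \frac{1}{487}\right) = - 252 \left(170 + \frac{1}{487}\right) = \left(-252\right) \frac{82791}{487} = - \frac{20863332}{487}$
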